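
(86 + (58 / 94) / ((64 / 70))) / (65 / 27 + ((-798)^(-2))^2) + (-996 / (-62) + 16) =193639164712318885 / 2844793227104194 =68.07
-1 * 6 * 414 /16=-621 /4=-155.25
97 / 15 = 6.47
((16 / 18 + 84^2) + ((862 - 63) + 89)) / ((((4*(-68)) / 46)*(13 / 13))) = -205574 / 153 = -1343.62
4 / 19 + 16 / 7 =332 / 133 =2.50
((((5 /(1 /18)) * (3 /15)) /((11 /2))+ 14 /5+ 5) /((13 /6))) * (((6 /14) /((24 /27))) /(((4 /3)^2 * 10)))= 63423 /457600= 0.14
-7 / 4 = -1.75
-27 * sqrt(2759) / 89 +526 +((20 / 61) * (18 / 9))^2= 510.50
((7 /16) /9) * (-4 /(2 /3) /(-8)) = 7 /192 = 0.04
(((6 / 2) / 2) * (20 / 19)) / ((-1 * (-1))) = 30 / 19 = 1.58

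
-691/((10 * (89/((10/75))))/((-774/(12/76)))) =1129094/2225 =507.46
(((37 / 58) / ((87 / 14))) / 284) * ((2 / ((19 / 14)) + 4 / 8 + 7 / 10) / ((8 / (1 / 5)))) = 32893 / 1361410800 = 0.00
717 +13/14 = 10051/14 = 717.93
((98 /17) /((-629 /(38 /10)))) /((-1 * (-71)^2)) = 1862 /269517065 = 0.00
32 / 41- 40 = -1608 / 41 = -39.22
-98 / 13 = -7.54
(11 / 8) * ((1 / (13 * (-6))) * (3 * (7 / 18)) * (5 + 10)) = -385 / 1248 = -0.31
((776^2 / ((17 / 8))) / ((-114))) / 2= -1204352 / 969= -1242.88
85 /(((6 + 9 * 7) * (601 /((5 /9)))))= 425 /373221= 0.00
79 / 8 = 9.88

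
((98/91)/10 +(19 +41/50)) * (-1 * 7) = -90671/650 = -139.49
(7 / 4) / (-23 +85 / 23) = -161 / 1776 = -0.09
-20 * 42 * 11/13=-9240/13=-710.77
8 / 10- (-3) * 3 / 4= 61 / 20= 3.05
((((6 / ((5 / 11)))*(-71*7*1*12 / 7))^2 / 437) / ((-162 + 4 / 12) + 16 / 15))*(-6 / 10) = 862373952 / 797525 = 1081.31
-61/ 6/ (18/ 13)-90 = -10513/ 108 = -97.34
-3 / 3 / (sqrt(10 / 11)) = -1.05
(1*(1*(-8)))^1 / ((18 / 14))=-56 / 9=-6.22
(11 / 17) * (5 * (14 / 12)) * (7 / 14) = 385 / 204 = 1.89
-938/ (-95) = 938/ 95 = 9.87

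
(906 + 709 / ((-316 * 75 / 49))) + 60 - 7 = 22693559 / 23700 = 957.53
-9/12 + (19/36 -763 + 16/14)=-48011/63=-762.08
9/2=4.50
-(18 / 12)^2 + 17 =59 / 4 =14.75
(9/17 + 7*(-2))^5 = -629763392149/1419857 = -443540.01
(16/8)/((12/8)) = 4/3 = 1.33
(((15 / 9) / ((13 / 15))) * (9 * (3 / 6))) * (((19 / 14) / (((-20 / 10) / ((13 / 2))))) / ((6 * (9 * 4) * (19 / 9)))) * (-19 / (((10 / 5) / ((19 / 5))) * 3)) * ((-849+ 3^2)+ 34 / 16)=-843.95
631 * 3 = 1893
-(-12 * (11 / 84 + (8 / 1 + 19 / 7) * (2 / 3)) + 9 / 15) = 3034 / 35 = 86.69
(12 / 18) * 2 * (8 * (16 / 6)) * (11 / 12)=704 / 27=26.07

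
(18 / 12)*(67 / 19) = 201 / 38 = 5.29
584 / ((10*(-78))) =-146 / 195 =-0.75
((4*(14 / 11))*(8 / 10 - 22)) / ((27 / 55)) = -5936 / 27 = -219.85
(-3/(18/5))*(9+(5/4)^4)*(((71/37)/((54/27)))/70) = -207959/1591296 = -0.13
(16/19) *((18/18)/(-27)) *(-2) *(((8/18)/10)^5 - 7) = -41334298976/94662928125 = -0.44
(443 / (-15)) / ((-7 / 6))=886 / 35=25.31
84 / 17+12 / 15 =488 / 85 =5.74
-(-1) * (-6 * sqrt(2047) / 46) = -3 * sqrt(2047) / 23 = -5.90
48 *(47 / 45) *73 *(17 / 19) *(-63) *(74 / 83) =-1450242528 / 7885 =-183924.23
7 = 7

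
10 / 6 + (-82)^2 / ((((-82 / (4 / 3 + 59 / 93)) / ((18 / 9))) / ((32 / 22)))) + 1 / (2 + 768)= -33493997 / 71610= -467.73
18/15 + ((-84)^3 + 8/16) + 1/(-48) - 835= -142448957/240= -593537.32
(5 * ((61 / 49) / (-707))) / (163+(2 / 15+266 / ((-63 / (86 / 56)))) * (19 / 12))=-329400 / 5722335689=-0.00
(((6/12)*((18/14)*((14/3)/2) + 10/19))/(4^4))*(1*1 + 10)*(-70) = -25795/4864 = -5.30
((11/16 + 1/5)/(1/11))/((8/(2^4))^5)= 1562/5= 312.40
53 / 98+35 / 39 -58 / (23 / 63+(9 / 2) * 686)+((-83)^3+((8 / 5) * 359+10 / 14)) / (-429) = 13624626400699 / 10221671460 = 1332.92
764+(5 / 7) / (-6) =32083 / 42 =763.88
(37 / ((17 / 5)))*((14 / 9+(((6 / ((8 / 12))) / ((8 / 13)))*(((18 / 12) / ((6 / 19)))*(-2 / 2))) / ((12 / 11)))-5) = -14305495 / 19584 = -730.47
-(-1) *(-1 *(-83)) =83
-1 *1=-1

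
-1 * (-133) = 133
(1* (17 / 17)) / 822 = 1 / 822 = 0.00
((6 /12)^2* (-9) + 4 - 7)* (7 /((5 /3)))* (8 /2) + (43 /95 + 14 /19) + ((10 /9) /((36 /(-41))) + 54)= -527507 /15390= -34.28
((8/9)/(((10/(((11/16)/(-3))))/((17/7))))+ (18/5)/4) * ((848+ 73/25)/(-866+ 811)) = -651359/49500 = -13.16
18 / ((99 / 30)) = 60 / 11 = 5.45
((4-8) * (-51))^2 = 41616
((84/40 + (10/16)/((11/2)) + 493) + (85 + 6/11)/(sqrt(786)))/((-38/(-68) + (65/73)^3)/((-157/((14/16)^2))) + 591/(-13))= -47057165159360096/4320521900513775 - 812886860858176 *sqrt(786)/339593021380382715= -10.96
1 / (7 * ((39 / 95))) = 0.35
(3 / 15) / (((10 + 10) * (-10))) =-1 / 1000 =-0.00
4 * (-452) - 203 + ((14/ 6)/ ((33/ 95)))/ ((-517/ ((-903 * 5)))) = -33308846/ 17061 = -1952.34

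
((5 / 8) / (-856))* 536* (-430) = 72025 / 428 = 168.28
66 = 66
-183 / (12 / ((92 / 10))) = -1403 / 10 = -140.30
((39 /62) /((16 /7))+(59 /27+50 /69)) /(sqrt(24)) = 0.65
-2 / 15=-0.13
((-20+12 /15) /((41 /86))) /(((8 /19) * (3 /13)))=-84968 /205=-414.48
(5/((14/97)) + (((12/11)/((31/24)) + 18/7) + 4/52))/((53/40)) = 47335660/1644643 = 28.78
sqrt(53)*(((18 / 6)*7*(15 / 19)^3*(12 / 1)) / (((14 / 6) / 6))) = 2187000*sqrt(53) / 6859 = 2321.27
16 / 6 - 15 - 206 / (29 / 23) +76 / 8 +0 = -28921 / 174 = -166.21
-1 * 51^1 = -51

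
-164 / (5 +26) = -164 / 31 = -5.29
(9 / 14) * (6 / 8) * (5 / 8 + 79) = 2457 / 64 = 38.39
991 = 991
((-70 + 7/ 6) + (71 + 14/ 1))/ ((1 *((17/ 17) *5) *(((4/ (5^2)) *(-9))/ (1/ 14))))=-485/ 3024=-0.16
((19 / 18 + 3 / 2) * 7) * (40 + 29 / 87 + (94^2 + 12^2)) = 4356821 / 27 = 161363.74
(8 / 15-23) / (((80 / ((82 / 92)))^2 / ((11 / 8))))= -6231467 / 1625088000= -0.00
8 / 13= 0.62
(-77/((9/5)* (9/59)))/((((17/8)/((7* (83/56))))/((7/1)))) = -13197415/1377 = -9584.18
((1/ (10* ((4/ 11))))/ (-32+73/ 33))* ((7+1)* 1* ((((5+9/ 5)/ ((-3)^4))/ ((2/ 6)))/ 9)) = -4114/ 1990575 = -0.00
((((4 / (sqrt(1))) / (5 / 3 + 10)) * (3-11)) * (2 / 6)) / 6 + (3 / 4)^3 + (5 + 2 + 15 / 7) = 63251 / 6720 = 9.41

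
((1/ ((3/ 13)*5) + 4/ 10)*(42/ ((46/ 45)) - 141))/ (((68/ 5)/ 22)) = -80047/ 391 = -204.72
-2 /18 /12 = -1 /108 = -0.01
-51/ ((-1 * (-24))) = -2.12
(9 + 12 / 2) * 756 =11340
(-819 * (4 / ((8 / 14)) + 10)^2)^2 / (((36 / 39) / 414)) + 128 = 25126149322356.50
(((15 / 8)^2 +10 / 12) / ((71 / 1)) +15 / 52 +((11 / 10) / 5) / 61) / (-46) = -0.01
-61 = -61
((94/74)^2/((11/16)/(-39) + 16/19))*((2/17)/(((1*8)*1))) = 6547476/227493575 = 0.03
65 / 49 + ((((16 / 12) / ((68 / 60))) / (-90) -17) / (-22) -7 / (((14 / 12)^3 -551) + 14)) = 40302907921 / 19074452166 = 2.11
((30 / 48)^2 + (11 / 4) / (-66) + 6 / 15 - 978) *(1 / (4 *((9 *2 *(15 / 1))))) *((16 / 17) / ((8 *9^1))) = -938161 / 79315200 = -0.01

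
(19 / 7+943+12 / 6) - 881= 467 / 7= 66.71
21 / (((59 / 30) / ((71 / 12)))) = 7455 / 118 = 63.18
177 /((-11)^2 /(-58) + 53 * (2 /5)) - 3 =34701 /5543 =6.26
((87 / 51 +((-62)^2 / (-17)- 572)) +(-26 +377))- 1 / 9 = -445.52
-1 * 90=-90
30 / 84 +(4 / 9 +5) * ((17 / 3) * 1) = 11797 / 378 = 31.21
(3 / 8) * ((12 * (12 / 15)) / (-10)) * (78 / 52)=-27 / 50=-0.54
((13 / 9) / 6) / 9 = 13 / 486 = 0.03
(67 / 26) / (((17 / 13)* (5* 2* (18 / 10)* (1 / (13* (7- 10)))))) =-871 / 204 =-4.27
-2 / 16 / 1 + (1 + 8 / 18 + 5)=455 / 72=6.32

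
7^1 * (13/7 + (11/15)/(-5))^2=806404/39375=20.48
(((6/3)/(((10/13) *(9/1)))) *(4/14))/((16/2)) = 0.01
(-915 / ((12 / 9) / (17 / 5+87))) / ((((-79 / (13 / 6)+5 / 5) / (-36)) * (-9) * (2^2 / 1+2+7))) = 248148 / 461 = 538.28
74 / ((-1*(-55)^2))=-74 / 3025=-0.02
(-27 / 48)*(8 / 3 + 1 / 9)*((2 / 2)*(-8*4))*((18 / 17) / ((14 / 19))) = 8550 / 119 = 71.85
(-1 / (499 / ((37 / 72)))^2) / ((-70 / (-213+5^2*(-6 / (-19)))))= -592777 / 190754686080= -0.00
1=1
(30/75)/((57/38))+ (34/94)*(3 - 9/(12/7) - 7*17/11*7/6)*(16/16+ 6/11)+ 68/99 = -7533509/1023660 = -7.36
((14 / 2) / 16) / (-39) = -7 / 624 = -0.01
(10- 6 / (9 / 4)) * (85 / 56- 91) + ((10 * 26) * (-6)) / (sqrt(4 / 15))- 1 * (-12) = -780 * sqrt(15)- 54113 / 84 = -3665.13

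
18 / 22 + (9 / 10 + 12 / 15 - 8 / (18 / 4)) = 733 / 990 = 0.74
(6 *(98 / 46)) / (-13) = -294 / 299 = -0.98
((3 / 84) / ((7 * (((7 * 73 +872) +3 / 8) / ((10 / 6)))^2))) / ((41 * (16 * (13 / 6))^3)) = 25 / 5766317310175968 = 0.00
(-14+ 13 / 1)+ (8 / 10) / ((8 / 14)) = 2 / 5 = 0.40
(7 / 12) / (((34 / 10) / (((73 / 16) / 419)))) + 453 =453.00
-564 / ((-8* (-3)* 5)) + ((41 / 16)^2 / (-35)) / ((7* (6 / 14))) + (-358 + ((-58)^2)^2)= 11316133.24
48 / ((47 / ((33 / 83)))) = 1584 / 3901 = 0.41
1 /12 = 0.08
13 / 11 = 1.18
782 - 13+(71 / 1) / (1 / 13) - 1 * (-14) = 1706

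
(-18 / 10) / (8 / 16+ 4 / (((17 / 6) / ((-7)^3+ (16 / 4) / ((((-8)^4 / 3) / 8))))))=2448 / 657835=0.00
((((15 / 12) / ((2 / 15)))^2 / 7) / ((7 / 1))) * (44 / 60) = 4125 / 3136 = 1.32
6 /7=0.86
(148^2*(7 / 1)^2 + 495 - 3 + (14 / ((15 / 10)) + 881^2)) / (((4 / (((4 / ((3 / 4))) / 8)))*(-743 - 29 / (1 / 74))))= -5549875 / 52002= -106.72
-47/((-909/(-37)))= -1739/909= -1.91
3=3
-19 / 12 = -1.58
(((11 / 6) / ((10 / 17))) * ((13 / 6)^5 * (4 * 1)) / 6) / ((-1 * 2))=-69431791 / 1399680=-49.61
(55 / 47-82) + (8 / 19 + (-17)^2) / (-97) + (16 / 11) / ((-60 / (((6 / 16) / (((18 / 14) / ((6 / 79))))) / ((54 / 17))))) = -5110258746799 / 60971655690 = -83.81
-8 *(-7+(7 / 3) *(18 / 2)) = -112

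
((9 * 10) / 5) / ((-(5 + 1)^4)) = -1 / 72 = -0.01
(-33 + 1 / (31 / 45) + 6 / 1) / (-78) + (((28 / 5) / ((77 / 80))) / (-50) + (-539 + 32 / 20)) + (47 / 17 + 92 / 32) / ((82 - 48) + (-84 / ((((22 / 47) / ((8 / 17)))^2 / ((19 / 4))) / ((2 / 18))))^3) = -49452995815365087589375357493 / 92058859346509047321643600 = -537.19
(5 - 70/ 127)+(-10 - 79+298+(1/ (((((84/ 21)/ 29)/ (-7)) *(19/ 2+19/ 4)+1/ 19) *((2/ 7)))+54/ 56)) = 311477209/ 1564640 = 199.07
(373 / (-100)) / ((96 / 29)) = -10817 / 9600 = -1.13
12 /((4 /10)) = 30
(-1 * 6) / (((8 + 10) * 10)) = -1 / 30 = -0.03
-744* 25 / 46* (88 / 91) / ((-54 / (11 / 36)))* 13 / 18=187550 / 117369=1.60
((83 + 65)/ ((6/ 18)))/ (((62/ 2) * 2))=222/ 31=7.16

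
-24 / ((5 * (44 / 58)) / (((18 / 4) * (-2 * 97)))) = 303804 / 55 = 5523.71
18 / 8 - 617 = -2459 / 4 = -614.75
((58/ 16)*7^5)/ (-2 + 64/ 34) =-8285851/ 16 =-517865.69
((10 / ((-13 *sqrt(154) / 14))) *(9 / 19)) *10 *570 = -27000 *sqrt(154) / 143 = -2343.09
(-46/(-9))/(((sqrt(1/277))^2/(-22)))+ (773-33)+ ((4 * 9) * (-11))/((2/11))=-293266/9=-32585.11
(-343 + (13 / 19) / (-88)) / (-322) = 1.07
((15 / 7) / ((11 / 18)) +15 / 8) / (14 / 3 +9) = 9945 / 25256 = 0.39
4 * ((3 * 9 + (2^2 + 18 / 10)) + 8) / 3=272 / 5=54.40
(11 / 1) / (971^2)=11 / 942841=0.00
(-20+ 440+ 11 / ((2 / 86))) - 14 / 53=47315 / 53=892.74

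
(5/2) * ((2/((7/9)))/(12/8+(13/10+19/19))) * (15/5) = 675/133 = 5.08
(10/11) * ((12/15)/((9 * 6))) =4/297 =0.01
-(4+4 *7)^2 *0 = 0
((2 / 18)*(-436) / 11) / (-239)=436 / 23661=0.02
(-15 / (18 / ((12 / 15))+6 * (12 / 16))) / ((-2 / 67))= 335 / 18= 18.61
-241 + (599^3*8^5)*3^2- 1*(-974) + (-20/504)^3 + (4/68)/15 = 10777138711103664631327/170031960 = 63383017587421.00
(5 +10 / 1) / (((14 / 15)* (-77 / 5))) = -1125 / 1078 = -1.04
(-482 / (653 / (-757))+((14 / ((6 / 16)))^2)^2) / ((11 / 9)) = 102780369002 / 64647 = 1589870.67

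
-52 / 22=-26 / 11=-2.36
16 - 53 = -37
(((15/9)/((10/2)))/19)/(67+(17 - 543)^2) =1/15774351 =0.00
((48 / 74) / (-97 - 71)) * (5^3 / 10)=-25 / 518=-0.05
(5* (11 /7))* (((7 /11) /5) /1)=1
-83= -83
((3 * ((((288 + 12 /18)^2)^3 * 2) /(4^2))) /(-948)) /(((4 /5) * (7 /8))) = -131812735736223380 /403137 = -326967595969.17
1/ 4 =0.25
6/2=3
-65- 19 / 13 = -66.46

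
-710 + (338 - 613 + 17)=-968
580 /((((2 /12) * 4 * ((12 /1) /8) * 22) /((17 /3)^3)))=1424770 /297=4797.21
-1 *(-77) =77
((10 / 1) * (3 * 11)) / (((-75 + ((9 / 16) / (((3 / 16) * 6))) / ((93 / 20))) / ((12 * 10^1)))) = -736560 / 1393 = -528.76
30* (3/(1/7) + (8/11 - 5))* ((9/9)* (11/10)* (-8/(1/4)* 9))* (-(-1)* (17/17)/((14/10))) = -794880/7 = -113554.29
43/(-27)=-1.59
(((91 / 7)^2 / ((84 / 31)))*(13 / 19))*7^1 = 68107 / 228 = 298.71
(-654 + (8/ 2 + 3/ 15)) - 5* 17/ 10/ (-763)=-4957889/ 7630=-649.79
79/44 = 1.80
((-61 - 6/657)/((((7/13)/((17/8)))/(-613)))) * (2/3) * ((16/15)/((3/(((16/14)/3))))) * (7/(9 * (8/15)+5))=57921752096/6084477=9519.59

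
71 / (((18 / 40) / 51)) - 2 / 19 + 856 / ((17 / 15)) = 8528998 / 969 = 8801.86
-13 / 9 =-1.44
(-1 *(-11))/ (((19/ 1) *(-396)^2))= 1/ 270864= 0.00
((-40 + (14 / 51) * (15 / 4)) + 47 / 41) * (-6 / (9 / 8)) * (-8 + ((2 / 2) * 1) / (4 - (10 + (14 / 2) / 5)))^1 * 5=-634833080 / 77367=-8205.48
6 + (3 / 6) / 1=13 / 2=6.50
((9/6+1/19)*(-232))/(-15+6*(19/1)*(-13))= 6844/28443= 0.24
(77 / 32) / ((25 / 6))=231 / 400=0.58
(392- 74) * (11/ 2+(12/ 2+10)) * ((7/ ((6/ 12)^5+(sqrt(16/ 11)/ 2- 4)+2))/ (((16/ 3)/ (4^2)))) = -3183963552/ 39563- 294045696 * sqrt(11)/ 39563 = -105128.60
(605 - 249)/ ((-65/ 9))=-49.29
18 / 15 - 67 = -329 / 5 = -65.80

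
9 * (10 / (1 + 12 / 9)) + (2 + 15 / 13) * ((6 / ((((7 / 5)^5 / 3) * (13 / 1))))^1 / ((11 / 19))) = 1248952680 / 31244213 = 39.97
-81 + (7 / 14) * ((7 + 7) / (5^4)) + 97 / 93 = -4646849 / 58125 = -79.95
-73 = -73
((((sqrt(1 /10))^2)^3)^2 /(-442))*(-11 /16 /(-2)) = -11 /14144000000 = -0.00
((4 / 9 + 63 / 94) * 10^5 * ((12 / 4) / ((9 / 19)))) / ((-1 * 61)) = -895850000 / 77409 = -11572.94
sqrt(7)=2.65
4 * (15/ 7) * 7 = 60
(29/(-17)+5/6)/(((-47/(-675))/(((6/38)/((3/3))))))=-60075/30362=-1.98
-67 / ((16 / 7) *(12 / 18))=-1407 / 32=-43.97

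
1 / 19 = 0.05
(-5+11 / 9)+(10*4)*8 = 2846 / 9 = 316.22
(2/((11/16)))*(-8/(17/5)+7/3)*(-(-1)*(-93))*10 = 53.05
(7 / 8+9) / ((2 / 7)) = 553 / 16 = 34.56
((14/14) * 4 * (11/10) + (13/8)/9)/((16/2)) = 0.57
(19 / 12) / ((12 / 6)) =19 / 24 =0.79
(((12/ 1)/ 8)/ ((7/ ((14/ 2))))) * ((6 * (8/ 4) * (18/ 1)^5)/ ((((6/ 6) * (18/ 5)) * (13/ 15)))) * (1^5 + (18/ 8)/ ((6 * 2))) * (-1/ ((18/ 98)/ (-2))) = 1832487300/ 13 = 140960561.54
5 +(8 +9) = 22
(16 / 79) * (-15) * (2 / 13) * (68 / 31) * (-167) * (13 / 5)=1090176 / 2449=445.15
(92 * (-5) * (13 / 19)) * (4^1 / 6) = -11960 / 57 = -209.82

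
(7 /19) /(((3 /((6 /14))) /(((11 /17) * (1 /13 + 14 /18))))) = 1100 /37791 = 0.03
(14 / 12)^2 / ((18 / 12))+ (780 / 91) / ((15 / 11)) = 2719 / 378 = 7.19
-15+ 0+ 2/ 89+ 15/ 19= -23992/ 1691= -14.19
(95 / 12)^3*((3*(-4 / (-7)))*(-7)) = -857375 / 144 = -5953.99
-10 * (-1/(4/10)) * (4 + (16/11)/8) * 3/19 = 3450/209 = 16.51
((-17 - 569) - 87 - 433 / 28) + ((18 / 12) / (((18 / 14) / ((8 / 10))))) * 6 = -95601 / 140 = -682.86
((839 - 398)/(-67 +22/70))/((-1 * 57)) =1715/14782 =0.12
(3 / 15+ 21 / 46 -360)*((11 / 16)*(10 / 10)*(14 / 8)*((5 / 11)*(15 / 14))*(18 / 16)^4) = -8133901335 / 24117248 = -337.26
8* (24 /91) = 192 /91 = 2.11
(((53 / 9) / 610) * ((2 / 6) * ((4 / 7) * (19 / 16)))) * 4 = 1007 / 115290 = 0.01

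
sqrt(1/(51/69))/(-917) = -sqrt(391)/15589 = -0.00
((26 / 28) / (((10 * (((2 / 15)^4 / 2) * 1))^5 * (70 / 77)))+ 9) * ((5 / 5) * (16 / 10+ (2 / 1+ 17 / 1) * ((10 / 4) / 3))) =1807023007245371.52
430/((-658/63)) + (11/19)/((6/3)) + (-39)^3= -106016747/1786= -59359.88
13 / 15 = 0.87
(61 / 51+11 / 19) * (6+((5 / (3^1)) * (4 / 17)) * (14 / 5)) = 622640 / 49419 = 12.60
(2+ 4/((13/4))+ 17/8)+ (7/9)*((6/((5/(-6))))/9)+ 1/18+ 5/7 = 60097/10920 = 5.50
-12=-12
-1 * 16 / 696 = -2 / 87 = -0.02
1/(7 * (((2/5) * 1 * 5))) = 1/14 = 0.07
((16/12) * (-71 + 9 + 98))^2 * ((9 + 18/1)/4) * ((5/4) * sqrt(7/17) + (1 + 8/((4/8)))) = 19440 * sqrt(119)/17 + 264384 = 276858.43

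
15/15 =1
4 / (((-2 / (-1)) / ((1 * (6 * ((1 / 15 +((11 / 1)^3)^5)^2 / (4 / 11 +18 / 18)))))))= 172749082461975437967699740791289264 / 1125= 153554739966200389304622000000000.00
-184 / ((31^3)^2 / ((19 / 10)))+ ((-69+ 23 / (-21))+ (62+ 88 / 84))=-656752760648 / 93187886505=-7.05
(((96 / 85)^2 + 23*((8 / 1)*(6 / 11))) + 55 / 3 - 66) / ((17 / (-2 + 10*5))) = 205894448 / 1351075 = 152.39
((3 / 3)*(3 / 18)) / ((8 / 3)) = 1 / 16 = 0.06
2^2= 4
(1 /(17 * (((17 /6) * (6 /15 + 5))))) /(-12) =-5 /15606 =-0.00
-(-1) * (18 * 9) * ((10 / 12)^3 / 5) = 18.75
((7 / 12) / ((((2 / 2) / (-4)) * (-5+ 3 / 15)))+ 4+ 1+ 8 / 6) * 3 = 491 / 24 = 20.46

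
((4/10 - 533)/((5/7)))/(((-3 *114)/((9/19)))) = 18641/18050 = 1.03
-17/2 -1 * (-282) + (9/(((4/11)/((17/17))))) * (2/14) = 7757/28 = 277.04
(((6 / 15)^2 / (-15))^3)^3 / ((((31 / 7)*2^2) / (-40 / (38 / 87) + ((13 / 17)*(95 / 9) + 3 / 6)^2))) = 3693434028032 / 2021992619208991527557373046875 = 0.00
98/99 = 0.99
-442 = -442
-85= -85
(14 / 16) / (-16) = -7 / 128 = -0.05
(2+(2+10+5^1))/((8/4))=19/2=9.50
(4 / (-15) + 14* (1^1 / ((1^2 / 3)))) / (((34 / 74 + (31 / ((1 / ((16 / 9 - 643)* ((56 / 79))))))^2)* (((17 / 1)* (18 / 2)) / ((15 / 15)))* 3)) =144554042 / 315661954392756565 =0.00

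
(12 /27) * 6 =8 /3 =2.67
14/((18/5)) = 35/9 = 3.89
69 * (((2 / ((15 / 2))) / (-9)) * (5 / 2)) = -46 / 9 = -5.11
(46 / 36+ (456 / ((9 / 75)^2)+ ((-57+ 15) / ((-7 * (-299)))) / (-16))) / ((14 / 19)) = 1850457595 / 43056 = 42977.93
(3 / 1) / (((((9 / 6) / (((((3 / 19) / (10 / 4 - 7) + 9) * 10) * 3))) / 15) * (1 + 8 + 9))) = 448.25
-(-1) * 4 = 4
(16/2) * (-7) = -56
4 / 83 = 0.05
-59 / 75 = -0.79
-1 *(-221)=221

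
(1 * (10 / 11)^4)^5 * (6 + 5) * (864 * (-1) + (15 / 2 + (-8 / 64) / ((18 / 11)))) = -770918750000000000000000 / 550431814035730916619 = -1400.57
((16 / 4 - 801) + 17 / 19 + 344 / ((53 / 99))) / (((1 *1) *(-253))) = 154614 / 254771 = 0.61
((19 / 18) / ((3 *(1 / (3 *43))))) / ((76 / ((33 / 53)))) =473 / 1272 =0.37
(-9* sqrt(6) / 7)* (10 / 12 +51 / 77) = -2073* sqrt(6) / 1078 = -4.71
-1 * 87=-87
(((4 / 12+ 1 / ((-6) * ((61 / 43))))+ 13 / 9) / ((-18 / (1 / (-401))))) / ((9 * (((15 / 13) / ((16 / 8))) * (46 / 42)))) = 165893 / 4101375870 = 0.00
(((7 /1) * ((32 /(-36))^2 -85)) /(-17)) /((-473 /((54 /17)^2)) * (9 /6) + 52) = -163704 /86479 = -1.89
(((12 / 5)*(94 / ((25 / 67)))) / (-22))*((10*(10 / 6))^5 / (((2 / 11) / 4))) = -62980000000 / 81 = -777530864.20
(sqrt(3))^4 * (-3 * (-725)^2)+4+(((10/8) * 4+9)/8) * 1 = -14191869.25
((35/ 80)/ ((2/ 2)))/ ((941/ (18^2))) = 567/ 3764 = 0.15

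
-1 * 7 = -7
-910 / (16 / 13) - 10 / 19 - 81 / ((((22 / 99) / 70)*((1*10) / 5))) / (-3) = 533915 / 152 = 3512.60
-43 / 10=-4.30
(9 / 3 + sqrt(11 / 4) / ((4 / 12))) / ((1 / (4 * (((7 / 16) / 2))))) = 21 / 8 + 21 * sqrt(11) / 16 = 6.98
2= 2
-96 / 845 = -0.11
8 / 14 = 4 / 7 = 0.57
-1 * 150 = -150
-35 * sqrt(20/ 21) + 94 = 94 -10 * sqrt(105)/ 3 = 59.84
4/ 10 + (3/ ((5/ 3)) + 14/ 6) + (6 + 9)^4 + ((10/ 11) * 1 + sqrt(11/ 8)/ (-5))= 8354023/ 165-sqrt(22)/ 20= 50630.21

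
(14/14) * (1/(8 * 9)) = 1/72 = 0.01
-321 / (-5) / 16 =321 / 80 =4.01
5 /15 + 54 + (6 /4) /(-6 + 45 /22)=4694 /87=53.95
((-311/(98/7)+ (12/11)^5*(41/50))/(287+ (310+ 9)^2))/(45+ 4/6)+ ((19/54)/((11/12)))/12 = 226832440882393/7092495097934400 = 0.03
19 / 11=1.73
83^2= 6889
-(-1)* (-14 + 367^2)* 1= 134675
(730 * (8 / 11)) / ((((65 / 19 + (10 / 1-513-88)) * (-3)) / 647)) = 17947780 / 92103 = 194.87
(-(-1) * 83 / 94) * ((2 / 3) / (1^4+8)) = 83 / 1269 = 0.07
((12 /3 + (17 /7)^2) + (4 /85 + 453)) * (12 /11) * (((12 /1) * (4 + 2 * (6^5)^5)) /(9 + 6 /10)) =328909888497104595523276488 /9163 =35895436919906645806316.33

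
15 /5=3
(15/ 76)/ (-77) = -15/ 5852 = -0.00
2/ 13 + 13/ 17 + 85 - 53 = 32.92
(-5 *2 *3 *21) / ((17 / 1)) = -630 / 17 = -37.06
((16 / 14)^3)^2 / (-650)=-131072 / 38235925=-0.00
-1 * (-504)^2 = -254016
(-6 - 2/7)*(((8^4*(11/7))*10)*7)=-19824640/7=-2832091.43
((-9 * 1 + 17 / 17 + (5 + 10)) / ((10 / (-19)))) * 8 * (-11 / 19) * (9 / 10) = 1386 / 25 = 55.44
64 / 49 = 1.31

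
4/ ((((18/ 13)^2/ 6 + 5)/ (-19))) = -12844/ 899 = -14.29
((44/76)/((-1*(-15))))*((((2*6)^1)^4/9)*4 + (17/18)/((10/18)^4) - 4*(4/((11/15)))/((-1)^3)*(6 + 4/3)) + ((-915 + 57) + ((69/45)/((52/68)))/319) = -244125509923/492456250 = -495.73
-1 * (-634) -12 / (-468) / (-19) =469793 / 741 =634.00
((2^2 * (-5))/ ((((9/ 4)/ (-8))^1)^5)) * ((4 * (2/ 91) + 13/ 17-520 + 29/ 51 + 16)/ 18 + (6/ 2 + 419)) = 649782917857280/ 145083393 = 4478685.70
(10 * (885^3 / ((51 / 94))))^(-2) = 289 / 47170754399065556250000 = 0.00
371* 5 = 1855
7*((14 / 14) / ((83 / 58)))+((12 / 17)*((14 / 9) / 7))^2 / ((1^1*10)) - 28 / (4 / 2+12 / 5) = -17449504 / 11873565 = -1.47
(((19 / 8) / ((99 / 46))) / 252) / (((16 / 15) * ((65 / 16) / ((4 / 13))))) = 437 / 1405404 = 0.00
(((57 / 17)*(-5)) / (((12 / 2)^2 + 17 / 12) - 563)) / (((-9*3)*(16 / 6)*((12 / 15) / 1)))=-475 / 857752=-0.00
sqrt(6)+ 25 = 27.45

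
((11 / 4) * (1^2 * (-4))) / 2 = -11 / 2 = -5.50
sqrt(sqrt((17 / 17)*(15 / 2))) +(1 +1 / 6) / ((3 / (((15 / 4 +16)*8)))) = 15^(1 / 4)*2^(3 / 4) / 2 +553 / 9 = 63.10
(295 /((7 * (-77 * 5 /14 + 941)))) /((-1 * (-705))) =118 /1803249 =0.00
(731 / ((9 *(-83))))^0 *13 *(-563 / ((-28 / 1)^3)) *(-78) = -285441 / 10976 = -26.01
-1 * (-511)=511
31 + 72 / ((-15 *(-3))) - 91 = -292 / 5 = -58.40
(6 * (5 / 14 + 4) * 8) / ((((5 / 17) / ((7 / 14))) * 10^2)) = 3111 / 875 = 3.56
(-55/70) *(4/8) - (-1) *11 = 297/28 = 10.61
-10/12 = -5/6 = -0.83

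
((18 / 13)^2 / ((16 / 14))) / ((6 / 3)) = 567 / 676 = 0.84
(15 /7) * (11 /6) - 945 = -13175 /14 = -941.07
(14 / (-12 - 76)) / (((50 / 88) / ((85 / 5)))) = -4.76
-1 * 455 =-455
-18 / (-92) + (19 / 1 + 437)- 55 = 18455 / 46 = 401.20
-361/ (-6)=361/ 6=60.17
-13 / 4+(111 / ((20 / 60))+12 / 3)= 1335 / 4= 333.75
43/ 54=0.80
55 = 55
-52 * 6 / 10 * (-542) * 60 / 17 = 1014624 / 17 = 59683.76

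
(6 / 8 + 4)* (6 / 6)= 19 / 4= 4.75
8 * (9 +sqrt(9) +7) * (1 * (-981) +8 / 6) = -446728 / 3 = -148909.33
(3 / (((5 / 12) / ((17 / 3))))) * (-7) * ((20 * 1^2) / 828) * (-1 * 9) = 1428 / 23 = 62.09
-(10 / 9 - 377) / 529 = 3383 / 4761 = 0.71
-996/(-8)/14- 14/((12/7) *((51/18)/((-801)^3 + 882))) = 705100328301/476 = 1481303210.72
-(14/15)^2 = -0.87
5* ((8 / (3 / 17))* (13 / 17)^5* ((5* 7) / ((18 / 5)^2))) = 3248813750 / 20295603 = 160.07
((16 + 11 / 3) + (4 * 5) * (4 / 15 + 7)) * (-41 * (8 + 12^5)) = -1683402600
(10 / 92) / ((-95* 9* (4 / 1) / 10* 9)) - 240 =-33981125 / 141588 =-240.00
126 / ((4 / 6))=189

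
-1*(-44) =44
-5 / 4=-1.25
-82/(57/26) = -2132/57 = -37.40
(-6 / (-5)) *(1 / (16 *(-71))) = -3 / 2840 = -0.00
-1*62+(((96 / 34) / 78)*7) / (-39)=-534434 / 8619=-62.01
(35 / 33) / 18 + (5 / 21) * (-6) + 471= 1952723 / 4158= 469.63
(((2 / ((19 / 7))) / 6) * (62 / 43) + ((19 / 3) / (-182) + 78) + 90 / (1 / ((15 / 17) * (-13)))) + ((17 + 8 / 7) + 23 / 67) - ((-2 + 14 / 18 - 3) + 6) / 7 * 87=-69522307559 / 72583914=-957.82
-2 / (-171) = 2 / 171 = 0.01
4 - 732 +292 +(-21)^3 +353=-9344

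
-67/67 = -1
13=13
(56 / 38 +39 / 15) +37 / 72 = 4.59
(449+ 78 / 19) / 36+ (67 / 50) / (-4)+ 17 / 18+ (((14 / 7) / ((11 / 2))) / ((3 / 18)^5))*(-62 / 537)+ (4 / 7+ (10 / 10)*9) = -47719404127 / 157126200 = -303.70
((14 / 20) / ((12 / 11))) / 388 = 77 / 46560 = 0.00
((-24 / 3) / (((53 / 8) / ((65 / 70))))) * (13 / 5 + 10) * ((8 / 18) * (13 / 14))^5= -4942652416 / 29221742655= -0.17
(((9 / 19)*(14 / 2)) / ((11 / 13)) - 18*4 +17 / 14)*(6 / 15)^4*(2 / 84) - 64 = -64.04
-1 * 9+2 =-7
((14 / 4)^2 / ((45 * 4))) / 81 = 49 / 58320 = 0.00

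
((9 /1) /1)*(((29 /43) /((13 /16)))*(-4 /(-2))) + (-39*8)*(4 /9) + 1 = -205811 /1677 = -122.73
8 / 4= 2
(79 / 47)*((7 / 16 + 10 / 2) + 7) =15721 / 752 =20.91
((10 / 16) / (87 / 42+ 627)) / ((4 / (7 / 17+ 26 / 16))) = 0.00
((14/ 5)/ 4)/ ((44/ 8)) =7/ 55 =0.13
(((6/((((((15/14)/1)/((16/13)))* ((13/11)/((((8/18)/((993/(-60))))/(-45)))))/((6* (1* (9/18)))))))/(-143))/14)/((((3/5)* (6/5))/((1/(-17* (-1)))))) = -1280/3004092117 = -0.00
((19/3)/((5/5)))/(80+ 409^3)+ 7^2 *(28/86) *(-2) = -281608524227/8825923161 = -31.91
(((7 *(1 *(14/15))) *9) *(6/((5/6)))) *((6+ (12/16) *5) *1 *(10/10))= 4127.76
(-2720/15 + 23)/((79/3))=-6.01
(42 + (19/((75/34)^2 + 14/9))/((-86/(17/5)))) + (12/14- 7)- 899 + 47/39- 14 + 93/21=-871.63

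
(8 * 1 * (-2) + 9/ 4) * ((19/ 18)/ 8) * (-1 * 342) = 19855/ 32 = 620.47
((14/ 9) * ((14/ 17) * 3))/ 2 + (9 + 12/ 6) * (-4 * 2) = -4390/ 51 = -86.08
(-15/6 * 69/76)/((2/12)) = -1035/76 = -13.62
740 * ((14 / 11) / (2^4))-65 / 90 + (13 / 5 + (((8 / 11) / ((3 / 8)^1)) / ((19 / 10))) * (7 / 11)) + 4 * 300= 130497203 / 103455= 1261.39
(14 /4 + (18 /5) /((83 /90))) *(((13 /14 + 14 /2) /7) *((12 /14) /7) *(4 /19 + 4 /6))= 0.90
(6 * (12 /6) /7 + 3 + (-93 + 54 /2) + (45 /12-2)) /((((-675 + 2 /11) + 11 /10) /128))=5867840 /518763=11.31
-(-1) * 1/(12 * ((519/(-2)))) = -1/3114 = -0.00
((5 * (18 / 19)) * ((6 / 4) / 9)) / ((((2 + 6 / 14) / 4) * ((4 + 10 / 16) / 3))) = 10080 / 11951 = 0.84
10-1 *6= 4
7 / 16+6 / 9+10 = 533 / 48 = 11.10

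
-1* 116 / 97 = -1.20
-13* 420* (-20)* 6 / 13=50400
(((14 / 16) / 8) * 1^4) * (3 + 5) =7 / 8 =0.88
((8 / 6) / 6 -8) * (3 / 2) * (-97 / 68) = 16.64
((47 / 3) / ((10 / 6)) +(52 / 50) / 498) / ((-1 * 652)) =-14632 / 1014675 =-0.01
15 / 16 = 0.94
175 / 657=0.27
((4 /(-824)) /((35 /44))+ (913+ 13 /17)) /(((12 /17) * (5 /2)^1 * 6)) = 13999924 /162225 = 86.30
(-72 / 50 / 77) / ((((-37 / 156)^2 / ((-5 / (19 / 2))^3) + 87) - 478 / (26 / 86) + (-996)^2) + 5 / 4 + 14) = -35043840 / 1856139150560233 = -0.00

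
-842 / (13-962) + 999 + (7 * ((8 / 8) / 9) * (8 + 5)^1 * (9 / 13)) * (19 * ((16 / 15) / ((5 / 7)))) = 85303279 / 71175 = 1198.50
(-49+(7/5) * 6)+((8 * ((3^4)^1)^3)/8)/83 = 2640356/415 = 6362.30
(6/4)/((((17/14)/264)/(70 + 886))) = 5300064/17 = 311768.47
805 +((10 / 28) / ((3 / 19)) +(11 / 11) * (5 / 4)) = 67915 / 84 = 808.51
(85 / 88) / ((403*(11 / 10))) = 425 / 195052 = 0.00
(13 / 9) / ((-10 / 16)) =-104 / 45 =-2.31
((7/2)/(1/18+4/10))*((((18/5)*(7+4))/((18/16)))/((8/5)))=6930/41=169.02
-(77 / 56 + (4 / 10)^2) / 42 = -307 / 8400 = -0.04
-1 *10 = -10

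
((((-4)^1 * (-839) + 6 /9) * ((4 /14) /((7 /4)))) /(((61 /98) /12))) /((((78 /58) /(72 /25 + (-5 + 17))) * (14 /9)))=75150.25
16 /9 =1.78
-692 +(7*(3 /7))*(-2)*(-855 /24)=-1913 /4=-478.25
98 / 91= 14 / 13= 1.08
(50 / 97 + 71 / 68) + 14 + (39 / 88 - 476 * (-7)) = 3348.00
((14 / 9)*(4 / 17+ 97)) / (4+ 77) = 7714 / 4131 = 1.87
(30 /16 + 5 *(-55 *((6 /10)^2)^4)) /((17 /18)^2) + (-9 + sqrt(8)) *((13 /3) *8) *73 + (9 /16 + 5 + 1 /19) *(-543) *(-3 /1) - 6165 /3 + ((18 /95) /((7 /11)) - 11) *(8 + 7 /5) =-151707265478087 /9609250000 + 15184 *sqrt(2) /3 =-8629.82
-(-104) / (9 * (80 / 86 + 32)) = 559 / 1593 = 0.35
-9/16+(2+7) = 135/16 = 8.44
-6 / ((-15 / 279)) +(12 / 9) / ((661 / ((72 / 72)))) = 1106534 / 9915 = 111.60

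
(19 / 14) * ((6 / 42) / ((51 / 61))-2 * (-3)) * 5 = 209285 / 4998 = 41.87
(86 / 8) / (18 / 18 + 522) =43 / 2092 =0.02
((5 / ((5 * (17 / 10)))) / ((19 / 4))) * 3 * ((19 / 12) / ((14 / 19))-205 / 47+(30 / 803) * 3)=-66600895 / 85332401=-0.78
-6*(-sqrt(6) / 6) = sqrt(6) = 2.45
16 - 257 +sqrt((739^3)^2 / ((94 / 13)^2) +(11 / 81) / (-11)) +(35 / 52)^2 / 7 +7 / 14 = -650137 / 2704 +sqrt(2229658517119685951693) / 846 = 55814487.72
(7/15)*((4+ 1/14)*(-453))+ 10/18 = -77413/90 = -860.14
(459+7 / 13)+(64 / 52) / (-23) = 137386 / 299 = 459.48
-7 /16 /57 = -7 /912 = -0.01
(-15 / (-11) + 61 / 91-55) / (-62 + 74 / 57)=3022083 / 3463460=0.87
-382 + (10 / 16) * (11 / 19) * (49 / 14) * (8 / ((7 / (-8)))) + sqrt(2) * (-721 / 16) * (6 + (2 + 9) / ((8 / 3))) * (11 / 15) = -866.76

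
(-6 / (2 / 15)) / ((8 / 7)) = -315 / 8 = -39.38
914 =914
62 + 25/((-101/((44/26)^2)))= 1046178/17069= 61.29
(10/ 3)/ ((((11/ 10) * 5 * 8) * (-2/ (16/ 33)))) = -20/ 1089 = -0.02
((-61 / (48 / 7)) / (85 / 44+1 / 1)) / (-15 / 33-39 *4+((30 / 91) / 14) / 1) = 32911879 / 1696781376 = 0.02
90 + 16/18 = 818/9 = 90.89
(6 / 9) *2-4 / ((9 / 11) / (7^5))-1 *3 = -739523 / 9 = -82169.22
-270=-270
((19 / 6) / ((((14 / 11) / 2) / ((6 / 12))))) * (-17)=-3553 / 84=-42.30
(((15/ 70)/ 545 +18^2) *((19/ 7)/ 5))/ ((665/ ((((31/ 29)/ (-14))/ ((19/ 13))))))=-996265569/ 72100829500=-0.01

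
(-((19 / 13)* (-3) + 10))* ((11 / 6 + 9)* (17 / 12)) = -6205 / 72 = -86.18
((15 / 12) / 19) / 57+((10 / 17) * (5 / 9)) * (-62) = -4476145 / 220932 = -20.26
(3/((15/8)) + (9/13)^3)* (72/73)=1527912/801905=1.91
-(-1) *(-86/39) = -86/39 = -2.21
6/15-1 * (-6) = 32/5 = 6.40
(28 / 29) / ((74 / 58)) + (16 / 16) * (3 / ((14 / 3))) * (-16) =-2468 / 259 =-9.53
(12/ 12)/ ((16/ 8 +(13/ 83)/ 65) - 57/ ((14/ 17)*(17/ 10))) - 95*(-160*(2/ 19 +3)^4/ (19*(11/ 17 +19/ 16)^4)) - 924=5127473463194752816161263/ 908671573277904603018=5642.82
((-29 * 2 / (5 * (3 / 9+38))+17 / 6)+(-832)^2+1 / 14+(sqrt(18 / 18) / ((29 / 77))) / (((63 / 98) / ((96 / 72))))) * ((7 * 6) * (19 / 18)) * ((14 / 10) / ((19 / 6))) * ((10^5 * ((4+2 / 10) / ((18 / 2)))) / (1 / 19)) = 649948650312579520 / 54027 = 12030071081358.94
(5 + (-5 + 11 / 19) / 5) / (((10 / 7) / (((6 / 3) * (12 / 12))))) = 2737 / 475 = 5.76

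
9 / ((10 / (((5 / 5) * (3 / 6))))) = 9 / 20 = 0.45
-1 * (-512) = 512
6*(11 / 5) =66 / 5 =13.20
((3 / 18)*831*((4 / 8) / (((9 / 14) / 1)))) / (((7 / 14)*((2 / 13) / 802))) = 10108007 / 9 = 1123111.89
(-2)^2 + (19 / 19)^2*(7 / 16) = 71 / 16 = 4.44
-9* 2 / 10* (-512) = 4608 / 5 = 921.60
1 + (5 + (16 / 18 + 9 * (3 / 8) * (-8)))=-181 / 9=-20.11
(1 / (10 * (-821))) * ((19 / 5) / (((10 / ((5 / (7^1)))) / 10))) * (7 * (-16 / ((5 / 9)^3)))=110808 / 513125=0.22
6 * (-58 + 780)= 4332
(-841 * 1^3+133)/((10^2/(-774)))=136998/25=5479.92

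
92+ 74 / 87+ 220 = 27218 / 87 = 312.85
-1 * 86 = -86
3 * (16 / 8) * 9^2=486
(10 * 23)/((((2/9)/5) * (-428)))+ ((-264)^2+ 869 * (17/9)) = 274745261/3852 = 71325.35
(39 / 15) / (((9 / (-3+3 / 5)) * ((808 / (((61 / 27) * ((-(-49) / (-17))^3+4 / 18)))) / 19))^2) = 768658815098880277 / 2617106090489654580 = 0.29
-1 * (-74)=74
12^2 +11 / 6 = 875 / 6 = 145.83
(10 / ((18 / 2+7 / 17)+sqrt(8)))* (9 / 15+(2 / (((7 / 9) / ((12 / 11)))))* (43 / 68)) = 621480 / 224147- 264129* sqrt(2) / 448294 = 1.94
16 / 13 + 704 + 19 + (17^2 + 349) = 17709 / 13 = 1362.23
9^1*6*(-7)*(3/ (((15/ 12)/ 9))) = -40824/ 5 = -8164.80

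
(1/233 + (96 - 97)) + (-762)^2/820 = 33774953/47765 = 707.11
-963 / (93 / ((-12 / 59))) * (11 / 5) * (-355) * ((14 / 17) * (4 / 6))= -28078512 / 31093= -903.05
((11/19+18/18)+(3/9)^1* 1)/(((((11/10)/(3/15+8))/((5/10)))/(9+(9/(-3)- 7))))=-4469/627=-7.13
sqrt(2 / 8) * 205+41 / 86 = 4428 / 43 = 102.98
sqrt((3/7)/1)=sqrt(21)/7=0.65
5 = 5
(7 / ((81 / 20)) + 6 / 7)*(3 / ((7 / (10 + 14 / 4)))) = 733 / 49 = 14.96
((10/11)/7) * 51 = 6.62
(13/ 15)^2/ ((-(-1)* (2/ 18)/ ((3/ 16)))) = 507/ 400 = 1.27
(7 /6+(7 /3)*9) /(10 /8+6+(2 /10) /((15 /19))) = 6650 /2251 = 2.95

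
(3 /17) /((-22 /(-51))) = 9 /22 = 0.41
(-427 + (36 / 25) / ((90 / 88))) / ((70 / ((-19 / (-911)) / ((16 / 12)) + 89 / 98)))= -8775228249 / 1562365000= -5.62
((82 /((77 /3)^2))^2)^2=296637086736 /1235736291547681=0.00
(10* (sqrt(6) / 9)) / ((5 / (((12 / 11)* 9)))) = 24* sqrt(6) / 11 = 5.34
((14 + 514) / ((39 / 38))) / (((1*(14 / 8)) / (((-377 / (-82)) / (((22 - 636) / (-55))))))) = 10667360 / 88109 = 121.07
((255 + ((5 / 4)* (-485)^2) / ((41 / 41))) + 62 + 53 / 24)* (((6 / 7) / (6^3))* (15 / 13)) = 35322055 / 26208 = 1347.76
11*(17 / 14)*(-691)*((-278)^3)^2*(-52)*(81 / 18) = 6978696173432941928256 / 7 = 996956596204705989750.86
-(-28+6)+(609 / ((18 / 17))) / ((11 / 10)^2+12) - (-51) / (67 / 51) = 104.36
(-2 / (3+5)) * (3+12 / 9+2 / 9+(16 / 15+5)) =-2.66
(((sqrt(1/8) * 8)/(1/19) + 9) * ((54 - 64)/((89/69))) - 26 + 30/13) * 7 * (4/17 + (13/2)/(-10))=53368077/196690 + 1293957 * sqrt(2)/1513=1480.80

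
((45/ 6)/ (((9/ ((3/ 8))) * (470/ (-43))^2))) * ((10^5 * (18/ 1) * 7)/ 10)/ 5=2912175/ 4418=659.16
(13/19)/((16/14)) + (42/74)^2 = 191611/208088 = 0.92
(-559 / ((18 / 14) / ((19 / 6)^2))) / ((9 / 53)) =-74867429 / 2916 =-25674.70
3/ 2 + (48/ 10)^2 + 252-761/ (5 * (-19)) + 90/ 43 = 11709389/ 40850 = 286.64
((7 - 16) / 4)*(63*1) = -567 / 4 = -141.75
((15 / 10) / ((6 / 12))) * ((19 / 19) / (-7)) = -0.43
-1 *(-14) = 14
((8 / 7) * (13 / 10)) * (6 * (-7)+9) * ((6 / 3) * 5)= -3432 / 7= -490.29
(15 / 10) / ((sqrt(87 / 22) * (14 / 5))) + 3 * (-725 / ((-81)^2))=-725 / 2187 + 5 * sqrt(1914) / 812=-0.06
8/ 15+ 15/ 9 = 11/ 5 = 2.20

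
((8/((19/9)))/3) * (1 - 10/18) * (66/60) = 176/285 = 0.62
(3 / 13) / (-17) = -3 / 221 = -0.01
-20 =-20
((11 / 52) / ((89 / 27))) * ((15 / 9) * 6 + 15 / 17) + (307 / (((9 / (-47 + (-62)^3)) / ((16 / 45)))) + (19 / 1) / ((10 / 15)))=-18424128135509 / 6372756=-2891076.97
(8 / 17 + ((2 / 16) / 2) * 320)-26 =-94 / 17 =-5.53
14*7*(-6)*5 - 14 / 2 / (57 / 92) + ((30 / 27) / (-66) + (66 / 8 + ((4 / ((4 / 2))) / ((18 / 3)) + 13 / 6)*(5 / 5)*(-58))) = -3088.07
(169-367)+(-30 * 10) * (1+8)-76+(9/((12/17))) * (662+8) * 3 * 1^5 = 45307/2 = 22653.50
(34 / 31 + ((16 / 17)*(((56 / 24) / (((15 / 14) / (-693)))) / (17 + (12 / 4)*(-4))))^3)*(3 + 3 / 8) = -736556034734973261 / 9518937500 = -77377967.31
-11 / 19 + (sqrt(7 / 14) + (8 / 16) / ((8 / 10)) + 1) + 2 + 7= sqrt(2) / 2 + 1527 / 152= 10.75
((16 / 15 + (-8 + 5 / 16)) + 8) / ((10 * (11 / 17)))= 5627 / 26400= 0.21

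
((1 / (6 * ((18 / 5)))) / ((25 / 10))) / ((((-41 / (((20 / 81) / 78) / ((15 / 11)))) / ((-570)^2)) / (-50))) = 19855000 / 1165671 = 17.03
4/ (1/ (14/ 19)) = 56/ 19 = 2.95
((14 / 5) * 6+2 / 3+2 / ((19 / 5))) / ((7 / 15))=5128 / 133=38.56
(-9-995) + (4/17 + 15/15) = -17047/17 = -1002.76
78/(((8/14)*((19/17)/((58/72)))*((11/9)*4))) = 134589/6688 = 20.12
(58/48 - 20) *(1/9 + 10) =-41041/216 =-190.00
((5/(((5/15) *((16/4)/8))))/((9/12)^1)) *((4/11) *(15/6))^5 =4000000/161051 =24.84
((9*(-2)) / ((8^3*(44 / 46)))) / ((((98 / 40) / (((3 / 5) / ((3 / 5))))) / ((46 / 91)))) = -23805 / 3139136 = -0.01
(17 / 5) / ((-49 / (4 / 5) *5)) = -68 / 6125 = -0.01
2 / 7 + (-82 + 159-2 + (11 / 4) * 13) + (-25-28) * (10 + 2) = -14699 / 28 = -524.96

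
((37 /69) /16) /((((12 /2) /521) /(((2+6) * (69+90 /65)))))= 1638.65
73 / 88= 0.83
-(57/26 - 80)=2023/26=77.81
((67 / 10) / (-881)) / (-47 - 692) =67 / 6510590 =0.00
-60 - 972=-1032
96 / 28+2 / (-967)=23194 / 6769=3.43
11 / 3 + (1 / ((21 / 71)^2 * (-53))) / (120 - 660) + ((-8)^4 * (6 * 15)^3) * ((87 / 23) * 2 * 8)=52460802583838282363 / 290292660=180716944699.32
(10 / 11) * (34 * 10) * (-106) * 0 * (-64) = 0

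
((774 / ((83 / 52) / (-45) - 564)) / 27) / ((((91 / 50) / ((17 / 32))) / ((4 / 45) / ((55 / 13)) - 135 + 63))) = 325565470 / 304883733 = 1.07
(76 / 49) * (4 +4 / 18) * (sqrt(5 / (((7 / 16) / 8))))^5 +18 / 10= 9 / 5 +9463398400 * sqrt(70) / 151263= 523437.61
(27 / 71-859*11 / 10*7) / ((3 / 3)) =-4695883 / 710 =-6613.92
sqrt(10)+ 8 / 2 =sqrt(10)+ 4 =7.16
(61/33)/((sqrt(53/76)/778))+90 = 90+94916 * sqrt(1007)/1749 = 1812.12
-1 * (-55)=55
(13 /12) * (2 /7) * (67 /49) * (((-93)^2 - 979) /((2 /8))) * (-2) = -26722280 /1029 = -25969.17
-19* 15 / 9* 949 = -90155 / 3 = -30051.67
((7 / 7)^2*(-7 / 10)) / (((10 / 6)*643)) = -21 / 32150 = -0.00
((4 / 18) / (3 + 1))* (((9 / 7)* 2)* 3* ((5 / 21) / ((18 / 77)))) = 55 / 126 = 0.44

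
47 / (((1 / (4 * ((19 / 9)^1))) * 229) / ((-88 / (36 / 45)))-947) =-392920 / 7918981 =-0.05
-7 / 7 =-1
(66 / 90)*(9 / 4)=33 / 20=1.65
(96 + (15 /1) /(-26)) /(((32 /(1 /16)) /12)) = 7443 /3328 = 2.24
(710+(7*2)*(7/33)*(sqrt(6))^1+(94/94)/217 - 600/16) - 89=98*sqrt(6)/33+253241/434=590.78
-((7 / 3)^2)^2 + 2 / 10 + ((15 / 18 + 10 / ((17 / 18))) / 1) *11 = 1324609 / 13770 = 96.20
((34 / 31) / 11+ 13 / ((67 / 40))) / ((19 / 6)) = 2.48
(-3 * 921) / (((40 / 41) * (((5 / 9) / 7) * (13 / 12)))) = -21410487 / 650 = -32939.21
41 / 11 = 3.73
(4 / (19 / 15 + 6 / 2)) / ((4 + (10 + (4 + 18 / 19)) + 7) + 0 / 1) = 285 / 7888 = 0.04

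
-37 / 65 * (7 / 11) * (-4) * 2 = 2072 / 715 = 2.90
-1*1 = -1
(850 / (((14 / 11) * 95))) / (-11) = -85 / 133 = -0.64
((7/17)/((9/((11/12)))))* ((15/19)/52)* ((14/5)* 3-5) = 77/35568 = 0.00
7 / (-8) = -7 / 8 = -0.88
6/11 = 0.55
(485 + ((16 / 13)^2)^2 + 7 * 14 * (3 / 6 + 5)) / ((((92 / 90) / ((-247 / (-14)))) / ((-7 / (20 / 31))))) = -192187.61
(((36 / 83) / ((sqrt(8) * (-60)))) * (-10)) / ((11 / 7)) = 21 * sqrt(2) / 1826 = 0.02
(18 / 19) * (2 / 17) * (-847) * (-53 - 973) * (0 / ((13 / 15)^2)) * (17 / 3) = 0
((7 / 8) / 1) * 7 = 49 / 8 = 6.12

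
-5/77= -0.06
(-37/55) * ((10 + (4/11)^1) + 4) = -5846/605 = -9.66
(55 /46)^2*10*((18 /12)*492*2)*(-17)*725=-137574731250 /529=-260065654.54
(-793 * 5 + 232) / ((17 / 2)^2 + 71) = -14932 / 573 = -26.06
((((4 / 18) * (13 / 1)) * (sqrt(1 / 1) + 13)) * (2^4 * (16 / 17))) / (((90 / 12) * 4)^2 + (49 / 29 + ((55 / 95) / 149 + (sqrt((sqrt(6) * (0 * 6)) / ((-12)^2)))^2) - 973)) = -7650313216 / 895690917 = -8.54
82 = 82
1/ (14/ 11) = 11/ 14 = 0.79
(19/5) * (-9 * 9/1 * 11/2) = -16929/10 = -1692.90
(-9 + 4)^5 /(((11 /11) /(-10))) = 31250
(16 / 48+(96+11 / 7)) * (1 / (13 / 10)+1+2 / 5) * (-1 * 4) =-386528 / 455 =-849.51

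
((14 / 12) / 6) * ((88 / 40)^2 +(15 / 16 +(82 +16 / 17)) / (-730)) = 32837539 / 35740800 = 0.92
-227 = -227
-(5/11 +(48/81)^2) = -6461/8019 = -0.81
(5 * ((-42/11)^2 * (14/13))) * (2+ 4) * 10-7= 7397789/1573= 4702.98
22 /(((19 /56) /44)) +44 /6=163042 /57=2860.39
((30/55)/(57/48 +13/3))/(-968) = -36/352715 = -0.00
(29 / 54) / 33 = 29 / 1782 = 0.02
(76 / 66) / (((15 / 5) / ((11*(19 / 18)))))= 361 / 81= 4.46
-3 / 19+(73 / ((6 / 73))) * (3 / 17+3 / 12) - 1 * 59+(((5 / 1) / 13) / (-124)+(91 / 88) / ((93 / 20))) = 10991122061 / 34364616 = 319.84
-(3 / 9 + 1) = -4 / 3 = -1.33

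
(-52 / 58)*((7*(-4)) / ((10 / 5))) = 364 / 29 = 12.55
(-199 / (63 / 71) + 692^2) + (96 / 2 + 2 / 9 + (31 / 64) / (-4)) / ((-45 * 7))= 69475491947 / 145152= 478639.58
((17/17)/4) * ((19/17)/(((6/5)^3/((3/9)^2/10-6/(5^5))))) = 9823/6609600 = 0.00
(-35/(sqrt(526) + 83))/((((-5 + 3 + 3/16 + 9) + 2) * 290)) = -664/3875067 + 8 * sqrt(526)/3875067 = -0.00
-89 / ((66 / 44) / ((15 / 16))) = -445 / 8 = -55.62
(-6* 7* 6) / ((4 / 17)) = -1071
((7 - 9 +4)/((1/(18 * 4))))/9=16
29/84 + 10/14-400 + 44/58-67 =-1133183/2436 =-465.18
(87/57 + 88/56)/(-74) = -206/4921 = -0.04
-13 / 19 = -0.68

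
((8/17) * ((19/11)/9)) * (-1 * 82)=-12464/1683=-7.41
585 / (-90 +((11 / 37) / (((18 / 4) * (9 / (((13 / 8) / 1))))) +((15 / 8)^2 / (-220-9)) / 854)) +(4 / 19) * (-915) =-672182365407060 / 3375554318837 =-199.13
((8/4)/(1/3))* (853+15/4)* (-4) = -20562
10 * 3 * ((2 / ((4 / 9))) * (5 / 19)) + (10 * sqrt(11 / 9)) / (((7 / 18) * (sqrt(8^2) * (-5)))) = 675 / 19 - 3 * sqrt(11) / 14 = 34.82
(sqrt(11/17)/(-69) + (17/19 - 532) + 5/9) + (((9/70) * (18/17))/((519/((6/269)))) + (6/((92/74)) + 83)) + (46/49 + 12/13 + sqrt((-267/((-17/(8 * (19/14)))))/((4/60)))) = -4369010817608384/9910160487045 - sqrt(187)/1173 + 6 * sqrt(1006145)/119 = -390.30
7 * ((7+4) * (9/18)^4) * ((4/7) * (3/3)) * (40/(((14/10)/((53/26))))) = 14575/91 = 160.16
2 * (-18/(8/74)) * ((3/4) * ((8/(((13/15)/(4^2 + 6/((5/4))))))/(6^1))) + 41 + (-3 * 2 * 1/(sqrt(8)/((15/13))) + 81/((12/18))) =-15659/2 - 45 * sqrt(2)/26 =-7831.95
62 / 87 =0.71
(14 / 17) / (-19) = -14 / 323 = -0.04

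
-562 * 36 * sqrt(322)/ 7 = -20232 * sqrt(322)/ 7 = -51864.32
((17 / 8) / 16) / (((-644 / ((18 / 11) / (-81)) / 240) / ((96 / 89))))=170 / 157619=0.00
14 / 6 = 7 / 3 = 2.33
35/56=5/8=0.62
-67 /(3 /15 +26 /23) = -7705 /153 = -50.36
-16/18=-8/9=-0.89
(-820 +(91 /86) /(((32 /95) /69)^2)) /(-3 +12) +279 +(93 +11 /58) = 5214.47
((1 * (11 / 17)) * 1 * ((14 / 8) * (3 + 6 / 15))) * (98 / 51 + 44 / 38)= 57442 / 4845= 11.86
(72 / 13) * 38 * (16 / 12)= 3648 / 13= 280.62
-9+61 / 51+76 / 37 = -10850 / 1887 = -5.75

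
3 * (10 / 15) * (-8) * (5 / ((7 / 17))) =-1360 / 7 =-194.29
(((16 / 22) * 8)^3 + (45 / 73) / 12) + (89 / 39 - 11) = 2853932827 / 15157428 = 188.29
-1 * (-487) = 487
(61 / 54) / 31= 61 / 1674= 0.04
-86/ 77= -1.12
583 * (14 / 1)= 8162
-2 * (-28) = 56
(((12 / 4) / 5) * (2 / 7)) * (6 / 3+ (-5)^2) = 162 / 35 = 4.63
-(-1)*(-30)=-30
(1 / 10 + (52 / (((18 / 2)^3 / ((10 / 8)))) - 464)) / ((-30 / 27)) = 3381181 / 8100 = 417.43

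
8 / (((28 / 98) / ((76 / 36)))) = 532 / 9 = 59.11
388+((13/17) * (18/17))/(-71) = 7961138/20519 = 387.99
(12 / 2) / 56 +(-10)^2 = 2803 / 28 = 100.11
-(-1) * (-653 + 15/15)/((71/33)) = -21516/71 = -303.04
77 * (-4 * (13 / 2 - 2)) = -1386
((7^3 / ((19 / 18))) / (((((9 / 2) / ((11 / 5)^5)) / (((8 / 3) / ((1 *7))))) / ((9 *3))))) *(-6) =-13636510272 / 59375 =-229667.54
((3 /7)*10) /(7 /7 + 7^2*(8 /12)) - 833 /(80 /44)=-6476441 /14140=-458.02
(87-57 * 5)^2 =39204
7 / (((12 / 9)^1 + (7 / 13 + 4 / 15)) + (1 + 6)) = 455 / 594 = 0.77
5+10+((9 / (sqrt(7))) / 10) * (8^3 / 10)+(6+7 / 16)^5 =1152 * sqrt(7) / 175+11608469383 / 1048576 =11088.12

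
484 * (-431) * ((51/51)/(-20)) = 52151/5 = 10430.20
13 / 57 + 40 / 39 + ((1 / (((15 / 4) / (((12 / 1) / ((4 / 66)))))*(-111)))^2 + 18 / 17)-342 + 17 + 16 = -132125328782 / 431132325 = -306.46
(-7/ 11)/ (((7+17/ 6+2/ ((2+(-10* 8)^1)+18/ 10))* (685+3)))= -889/ 9425944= -0.00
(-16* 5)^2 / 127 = 6400 / 127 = 50.39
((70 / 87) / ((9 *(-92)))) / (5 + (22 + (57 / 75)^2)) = -0.00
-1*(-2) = 2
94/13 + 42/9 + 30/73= 35042/2847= 12.31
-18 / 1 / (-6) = 3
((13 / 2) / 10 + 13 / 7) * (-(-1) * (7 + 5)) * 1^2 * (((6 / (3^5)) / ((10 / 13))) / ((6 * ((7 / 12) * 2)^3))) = 0.10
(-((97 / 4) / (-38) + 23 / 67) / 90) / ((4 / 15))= 1001 / 81472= 0.01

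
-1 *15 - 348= -363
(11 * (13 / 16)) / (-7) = -143 / 112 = -1.28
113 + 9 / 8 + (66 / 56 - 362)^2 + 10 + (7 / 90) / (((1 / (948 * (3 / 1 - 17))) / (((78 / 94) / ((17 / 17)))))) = 23851648977 / 184240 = 129459.67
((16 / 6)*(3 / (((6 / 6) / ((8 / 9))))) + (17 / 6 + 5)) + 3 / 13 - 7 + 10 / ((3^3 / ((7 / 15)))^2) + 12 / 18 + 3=10102843 / 852930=11.84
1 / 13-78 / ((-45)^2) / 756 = 254981 / 3316950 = 0.08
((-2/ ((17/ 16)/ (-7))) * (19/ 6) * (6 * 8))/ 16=2128/ 17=125.18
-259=-259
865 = 865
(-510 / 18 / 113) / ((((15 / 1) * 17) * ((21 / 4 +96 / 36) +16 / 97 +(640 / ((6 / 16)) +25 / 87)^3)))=-28388796 / 143593042680880617991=-0.00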